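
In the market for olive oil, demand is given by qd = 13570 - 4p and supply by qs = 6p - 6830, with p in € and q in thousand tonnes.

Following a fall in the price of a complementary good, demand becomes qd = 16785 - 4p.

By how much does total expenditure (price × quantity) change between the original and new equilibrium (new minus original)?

Original equilibrium: 13570 - 4p = 6p - 6830 gives 20400 = 10p, so p = 2040 and q = 5410.
The shock moves the curves to qd = 16785 - 4p and qs = 6p - 6830.
Equate the new curves: 16785 - 4p = 6p - 6830, giving 23615 = 10p, p = 2361.5, q = 7339.
Expenditure moves from 2040×5410 = 11036400 to 2361.5×7339 = 17331048.5; change = +6294648.5.

+6294648.5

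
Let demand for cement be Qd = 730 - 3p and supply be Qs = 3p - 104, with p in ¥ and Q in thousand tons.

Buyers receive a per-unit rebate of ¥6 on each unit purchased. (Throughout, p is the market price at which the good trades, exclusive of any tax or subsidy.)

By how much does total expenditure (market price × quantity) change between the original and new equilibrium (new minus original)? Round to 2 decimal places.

+2217.00

Original equilibrium: 730 - 3p = 3p - 104 gives 834 = 6p, so p = 139 and Q = 313.
Since buyers' out-of-pocket price is the market price minus the rebate, the effective demand curve becomes Qd = 748 - 3p.
Setting them equal: 748 - 3p = 3p - 104 → 852 = 6p, so p = 142 and Q = 322.
Expenditure moves from 139×313 = 43507 to 142×322 = 45724; change = +2217.00.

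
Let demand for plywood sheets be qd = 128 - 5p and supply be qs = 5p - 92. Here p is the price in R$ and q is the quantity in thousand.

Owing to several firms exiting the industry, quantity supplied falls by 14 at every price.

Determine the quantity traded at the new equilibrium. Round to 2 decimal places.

11.00

Before the shock: 128 - 5p = 5p - 92 ⇒ 220 = 10p ⇒ p = 22, q = 18.
With the change applied: demand qd = 128 - 5p, supply qs = 5p - 106.
Clearing the new market: 128 - 5p = 5p - 106, so p = 23.4 and q = 11.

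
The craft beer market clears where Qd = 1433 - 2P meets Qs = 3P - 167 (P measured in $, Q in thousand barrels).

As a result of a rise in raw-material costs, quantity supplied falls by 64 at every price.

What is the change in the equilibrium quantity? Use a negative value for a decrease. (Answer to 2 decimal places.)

Original equilibrium: 1433 - 2P = 3P - 167 gives 1600 = 5P, so P = 320 and Q = 793.
The new curves are Qd = 1433 - 2P (demand) and Qs = 3P - 231 (supply).
New equilibrium: 1433 - 2P = 3P - 231 ⇒ 1664 = 5P ⇒ P = 332.8, Q = 767.4.
ΔQ = 767.4 − 793 = -25.60.

-25.60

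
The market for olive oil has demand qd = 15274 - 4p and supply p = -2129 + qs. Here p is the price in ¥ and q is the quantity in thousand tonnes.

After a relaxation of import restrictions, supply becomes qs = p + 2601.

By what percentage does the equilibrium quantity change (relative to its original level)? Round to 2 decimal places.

+7.94

Original equilibrium: 15274 - 4p = p + 2129 gives 13145 = 5p, so p = 2629 and q = 4758.
The new curves are qd = 15274 - 4p (demand) and qs = p + 2601 (supply).
New equilibrium: 15274 - 4p = p + 2601 ⇒ 12673 = 5p ⇒ p = 2534.6, q = 5135.6.
%Δq = (5135.6 − 4758) / 4758 × 100 = +7.94%.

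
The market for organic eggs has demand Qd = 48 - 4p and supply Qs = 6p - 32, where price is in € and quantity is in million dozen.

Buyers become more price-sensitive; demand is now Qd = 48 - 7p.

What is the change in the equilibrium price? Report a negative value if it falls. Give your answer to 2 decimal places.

Before the shock: 48 - 4p = 6p - 32 ⇒ 80 = 10p ⇒ p = 8, Q = 16.
The new curves are Qd = 48 - 7p (demand) and Qs = 6p - 32 (supply).
Equate the new curves: 48 - 7p = 6p - 32, giving 80 = 13p, p = 80/13 ≈ 6.1538, Q = 64/13 ≈ 4.9231.
Δp = 6.1538 − 8 = -1.85.

-1.85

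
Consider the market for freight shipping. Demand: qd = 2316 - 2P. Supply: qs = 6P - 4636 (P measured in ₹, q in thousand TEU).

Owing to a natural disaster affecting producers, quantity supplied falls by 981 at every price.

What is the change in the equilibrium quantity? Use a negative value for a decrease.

Solve the original market: 2316 - 2P = 6P - 4636, hence P = 869 and q = 578.
After the shift, demand is qd = 2316 - 2P and supply is qs = 6P - 5617.
Clearing the new market: 2316 - 2P = 6P - 5617, so P = 991.625 and q = 332.75.
Δq = 332.75 − 578 = -245.25.

-245.25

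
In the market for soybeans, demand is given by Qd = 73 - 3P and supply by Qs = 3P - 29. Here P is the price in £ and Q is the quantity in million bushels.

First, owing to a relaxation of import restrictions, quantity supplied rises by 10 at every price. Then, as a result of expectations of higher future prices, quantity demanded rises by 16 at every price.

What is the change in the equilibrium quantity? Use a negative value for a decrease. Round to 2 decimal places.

+13.00

Solve the original market: 73 - 3P = 3P - 29, hence P = 17 and Q = 22.
The new curves are Qd = 89 - 3P (demand) and Qs = 3P - 19 (supply).
Equate the new curves: 89 - 3P = 3P - 19, giving 108 = 6P, P = 18, Q = 35.
ΔQ = 35 − 22 = +13.00.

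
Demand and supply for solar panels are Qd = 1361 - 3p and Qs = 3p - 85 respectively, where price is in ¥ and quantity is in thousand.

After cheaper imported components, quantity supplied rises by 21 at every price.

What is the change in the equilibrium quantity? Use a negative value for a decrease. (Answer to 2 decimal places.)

+10.50

Original equilibrium: 1361 - 3p = 3p - 85 gives 1446 = 6p, so p = 241 and Q = 638.
After the shift, demand is Qd = 1361 - 3p and supply is Qs = 3p - 64.
Clearing the new market: 1361 - 3p = 3p - 64, so p = 237.5 and Q = 648.5.
ΔQ = 648.5 − 638 = +10.50.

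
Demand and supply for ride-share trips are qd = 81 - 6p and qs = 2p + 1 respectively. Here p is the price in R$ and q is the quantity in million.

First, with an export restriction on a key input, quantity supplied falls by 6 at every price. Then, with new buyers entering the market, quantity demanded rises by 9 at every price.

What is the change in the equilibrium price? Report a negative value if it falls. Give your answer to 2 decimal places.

+1.88

Solve the original market: 81 - 6p = 2p + 1, hence p = 10 and q = 21.
With the change applied: demand qd = 90 - 6p, supply qs = 2p - 5.
New equilibrium: 90 - 6p = 2p - 5 ⇒ 95 = 8p ⇒ p = 11.875, q = 18.75.
Δp = 11.875 − 10 = +1.88.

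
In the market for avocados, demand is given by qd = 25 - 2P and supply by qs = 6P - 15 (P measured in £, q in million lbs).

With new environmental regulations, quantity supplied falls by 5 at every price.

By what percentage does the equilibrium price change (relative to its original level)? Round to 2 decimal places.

Original equilibrium: 25 - 2P = 6P - 15 gives 40 = 8P, so P = 5 and q = 15.
The shock moves the curves to qd = 25 - 2P and qs = 6P - 20.
Equate the new curves: 25 - 2P = 6P - 20, giving 45 = 8P, P = 5.625, q = 13.75.
%ΔP = (5.625 − 5) / 5 × 100 = +12.50%.

+12.50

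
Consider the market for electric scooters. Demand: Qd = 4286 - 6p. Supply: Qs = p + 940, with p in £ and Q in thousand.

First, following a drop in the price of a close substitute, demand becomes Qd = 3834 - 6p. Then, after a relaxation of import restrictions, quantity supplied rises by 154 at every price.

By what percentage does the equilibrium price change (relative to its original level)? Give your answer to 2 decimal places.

Initially, 4286 - 6p = p + 940, so 3346 = 7p and p = 478, Q = 1418.
With the change applied: demand Qd = 3834 - 6p, supply Qs = p + 1094.
New equilibrium: 3834 - 6p = p + 1094 ⇒ 2740 = 7p ⇒ p = 2740/7 ≈ 391.4286, Q = 10398/7 ≈ 1485.4286.
%Δp = (391.4286 − 478) / 478 × 100 = -18.11%.

-18.11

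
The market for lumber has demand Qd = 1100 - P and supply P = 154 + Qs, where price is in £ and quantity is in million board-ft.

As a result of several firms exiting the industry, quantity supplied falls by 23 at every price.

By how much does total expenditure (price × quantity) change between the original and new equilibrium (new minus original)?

Initially, 1100 - P = P - 154, so 1254 = 2P and P = 627, Q = 473.
After the shift, demand is Qd = 1100 - P and supply is Qs = P - 177.
New equilibrium: 1100 - P = P - 177 ⇒ 1277 = 2P ⇒ P = 638.5, Q = 461.5.
Expenditure moves from 627×473 = 296571 to 638.5×461.5 = 294667.75; change = -1903.25.

-1903.25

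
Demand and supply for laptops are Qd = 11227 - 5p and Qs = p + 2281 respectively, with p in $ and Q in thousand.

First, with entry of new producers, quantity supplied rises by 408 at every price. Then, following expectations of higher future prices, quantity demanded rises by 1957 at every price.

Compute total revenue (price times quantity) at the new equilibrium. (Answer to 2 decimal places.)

7763093.19

Solve the original market: 11227 - 5p = p + 2281, hence p = 1491 and Q = 3772.
After the shift, demand is Qd = 13184 - 5p and supply is Qs = p + 2689.
Equate the new curves: 13184 - 5p = p + 2689, giving 10495 = 6p, p = 10495/6 ≈ 1749.1667, Q = 26629/6 ≈ 4438.1667.
New expenditure = 1749.1667 × 4438.1667 = 7763093.19.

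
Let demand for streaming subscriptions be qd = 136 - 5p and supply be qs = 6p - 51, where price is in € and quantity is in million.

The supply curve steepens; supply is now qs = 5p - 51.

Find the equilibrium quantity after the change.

Initially, 136 - 5p = 6p - 51, so 187 = 11p and p = 17, q = 51.
After the shift, demand is qd = 136 - 5p and supply is qs = 5p - 51.
Equate the new curves: 136 - 5p = 5p - 51, giving 187 = 10p, p = 18.7, q = 42.5.

42.5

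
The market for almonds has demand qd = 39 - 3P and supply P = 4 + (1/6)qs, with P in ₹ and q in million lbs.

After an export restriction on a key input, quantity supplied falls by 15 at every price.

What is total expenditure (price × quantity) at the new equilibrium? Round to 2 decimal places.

Before the shock: 39 - 3P = 6P - 24 ⇒ 63 = 9P ⇒ P = 7, q = 18.
The new curves are qd = 39 - 3P (demand) and qs = 6P - 39 (supply).
Clearing the new market: 39 - 3P = 6P - 39, so P = 26/3 ≈ 8.6667 and q = 13.
New expenditure = 8.6667 × 13 = 112.67.

112.67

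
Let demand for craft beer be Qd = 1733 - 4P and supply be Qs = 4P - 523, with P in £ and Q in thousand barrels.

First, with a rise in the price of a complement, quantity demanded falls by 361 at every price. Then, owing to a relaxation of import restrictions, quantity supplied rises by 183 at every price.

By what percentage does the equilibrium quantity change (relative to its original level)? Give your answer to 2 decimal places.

-14.71

Before the shock: 1733 - 4P = 4P - 523 ⇒ 2256 = 8P ⇒ P = 282, Q = 605.
The shock moves the curves to Qd = 1372 - 4P and Qs = 4P - 340.
Clearing the new market: 1372 - 4P = 4P - 340, so P = 214 and Q = 516.
%ΔQ = (516 − 605) / 605 × 100 = -14.71%.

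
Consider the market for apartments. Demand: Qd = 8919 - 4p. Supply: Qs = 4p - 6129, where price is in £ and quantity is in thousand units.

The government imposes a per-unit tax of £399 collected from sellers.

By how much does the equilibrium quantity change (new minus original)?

Initially, 8919 - 4p = 4p - 6129, so 15048 = 8p and p = 1881, Q = 1395.
Since sellers keep the price net of the tax, the effective supply curve becomes Qs = 4p - 7725.
New equilibrium: 8919 - 4p = 4p - 7725 ⇒ 16644 = 8p ⇒ p = 2080.5, Q = 597.
ΔQ = 597 − 1395 = -798.

-798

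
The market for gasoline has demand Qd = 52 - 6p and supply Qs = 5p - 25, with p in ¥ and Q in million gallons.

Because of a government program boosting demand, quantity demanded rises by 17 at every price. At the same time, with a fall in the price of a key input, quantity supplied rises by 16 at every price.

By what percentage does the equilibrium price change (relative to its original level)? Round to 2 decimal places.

+1.30

Initially, 52 - 6p = 5p - 25, so 77 = 11p and p = 7, Q = 10.
With the change applied: demand Qd = 69 - 6p, supply Qs = 5p - 9.
Setting them equal: 69 - 6p = 5p - 9 → 78 = 11p, so p = 78/11 ≈ 7.0909 and Q = 291/11 ≈ 26.4545.
%Δp = (7.0909 − 7) / 7 × 100 = +1.30%.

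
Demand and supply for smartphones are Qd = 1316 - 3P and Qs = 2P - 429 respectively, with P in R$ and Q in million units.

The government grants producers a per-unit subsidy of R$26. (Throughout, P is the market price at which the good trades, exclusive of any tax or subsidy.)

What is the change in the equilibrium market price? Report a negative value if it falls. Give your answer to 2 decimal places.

Solve the original market: 1316 - 3P = 2P - 429, hence P = 349 and Q = 269.
Since sellers receive the price plus the subsidy, the effective supply curve becomes Qs = 2P - 377.
Setting them equal: 1316 - 3P = 2P - 377 → 1693 = 5P, so P = 338.6 and Q = 300.2.
ΔP = 338.6 − 349 = -10.40.

-10.40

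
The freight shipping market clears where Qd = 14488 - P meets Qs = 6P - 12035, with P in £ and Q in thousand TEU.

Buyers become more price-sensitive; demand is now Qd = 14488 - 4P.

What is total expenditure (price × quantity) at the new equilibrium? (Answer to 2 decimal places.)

Before the shock: 14488 - P = 6P - 12035 ⇒ 26523 = 7P ⇒ P = 3789, Q = 10699.
The shock moves the curves to Qd = 14488 - 4P and Qs = 6P - 12035.
Setting them equal: 14488 - 4P = 6P - 12035 → 26523 = 10P, so P = 2652.3 and Q = 3878.8.
New expenditure = 2652.3 × 3878.8 = 10287741.24.

10287741.24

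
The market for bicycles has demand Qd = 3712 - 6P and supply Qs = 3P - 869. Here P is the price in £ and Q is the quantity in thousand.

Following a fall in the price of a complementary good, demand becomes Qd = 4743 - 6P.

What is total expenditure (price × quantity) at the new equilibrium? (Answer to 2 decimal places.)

Before the shock: 3712 - 6P = 3P - 869 ⇒ 4581 = 9P ⇒ P = 509, Q = 658.
The new curves are Qd = 4743 - 6P (demand) and Qs = 3P - 869 (supply).
Equate the new curves: 4743 - 6P = 3P - 869, giving 5612 = 9P, P = 5612/9 ≈ 623.5556, Q = 3005/3 ≈ 1001.6667.
New expenditure = 623.5556 × 1001.6667 = 624594.81.

624594.81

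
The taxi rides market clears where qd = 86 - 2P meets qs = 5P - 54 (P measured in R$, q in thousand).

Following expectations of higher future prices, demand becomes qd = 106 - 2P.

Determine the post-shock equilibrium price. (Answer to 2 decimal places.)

Before the shock: 86 - 2P = 5P - 54 ⇒ 140 = 7P ⇒ P = 20, q = 46.
The new curves are qd = 106 - 2P (demand) and qs = 5P - 54 (supply).
Clearing the new market: 106 - 2P = 5P - 54, so P = 160/7 ≈ 22.8571 and q = 422/7 ≈ 60.2857.

22.86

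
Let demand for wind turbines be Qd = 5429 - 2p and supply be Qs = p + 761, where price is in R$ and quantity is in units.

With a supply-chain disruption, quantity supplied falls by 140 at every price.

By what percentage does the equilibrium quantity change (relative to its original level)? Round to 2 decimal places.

Initially, 5429 - 2p = p + 761, so 4668 = 3p and p = 1556, Q = 2317.
The shock moves the curves to Qd = 5429 - 2p and Qs = p + 621.
Equate the new curves: 5429 - 2p = p + 621, giving 4808 = 3p, p = 4808/3 ≈ 1602.6667, Q = 6671/3 ≈ 2223.6667.
%ΔQ = (2223.6667 − 2317) / 2317 × 100 = -4.03%.

-4.03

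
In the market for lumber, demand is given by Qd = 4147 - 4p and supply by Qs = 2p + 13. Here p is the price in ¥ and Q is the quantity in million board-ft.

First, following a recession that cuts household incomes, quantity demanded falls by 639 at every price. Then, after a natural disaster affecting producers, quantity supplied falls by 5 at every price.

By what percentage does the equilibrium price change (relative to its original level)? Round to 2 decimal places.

Solve the original market: 4147 - 4p = 2p + 13, hence p = 689 and Q = 1391.
The new curves are Qd = 3508 - 4p (demand) and Qs = 2p + 8 (supply).
Clearing the new market: 3508 - 4p = 2p + 8, so p = 1750/3 ≈ 583.3333 and Q = 3524/3 ≈ 1174.6667.
%Δp = (583.3333 − 689) / 689 × 100 = -15.34%.

-15.34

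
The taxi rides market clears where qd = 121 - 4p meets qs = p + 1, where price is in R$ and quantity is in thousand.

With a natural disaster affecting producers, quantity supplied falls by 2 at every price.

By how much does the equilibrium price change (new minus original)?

+0.4

Solve the original market: 121 - 4p = p + 1, hence p = 24 and q = 25.
After the shift, demand is qd = 121 - 4p and supply is qs = p - 1.
New equilibrium: 121 - 4p = p - 1 ⇒ 122 = 5p ⇒ p = 24.4, q = 23.4.
Δp = 24.4 − 24 = +0.4.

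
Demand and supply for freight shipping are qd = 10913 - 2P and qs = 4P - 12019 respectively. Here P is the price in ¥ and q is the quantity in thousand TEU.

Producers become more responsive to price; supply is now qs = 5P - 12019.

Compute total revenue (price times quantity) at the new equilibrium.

Initially, 10913 - 2P = 4P - 12019, so 22932 = 6P and P = 3822, q = 3269.
The shock moves the curves to qd = 10913 - 2P and qs = 5P - 12019.
New equilibrium: 10913 - 2P = 5P - 12019 ⇒ 22932 = 7P ⇒ P = 3276, q = 4361.
New expenditure = 3276 × 4361 = 14286636.

14286636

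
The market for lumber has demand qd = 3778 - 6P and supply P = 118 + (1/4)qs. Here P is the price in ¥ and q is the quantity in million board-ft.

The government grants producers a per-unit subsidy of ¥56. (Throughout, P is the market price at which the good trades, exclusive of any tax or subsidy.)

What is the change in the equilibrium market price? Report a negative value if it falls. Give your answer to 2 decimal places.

-22.40

Before the shock: 3778 - 6P = 4P - 472 ⇒ 4250 = 10P ⇒ P = 425, q = 1228.
Since sellers receive the price plus the subsidy, the effective supply curve becomes qs = 4P - 248.
Setting them equal: 3778 - 6P = 4P - 248 → 4026 = 10P, so P = 402.6 and q = 1362.4.
ΔP = 402.6 − 425 = -22.40.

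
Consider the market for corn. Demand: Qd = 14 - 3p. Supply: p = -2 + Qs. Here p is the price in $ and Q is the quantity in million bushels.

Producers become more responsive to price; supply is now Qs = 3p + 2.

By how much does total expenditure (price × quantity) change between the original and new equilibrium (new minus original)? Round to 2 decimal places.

Solve the original market: 14 - 3p = p + 2, hence p = 3 and Q = 5.
The shock moves the curves to Qd = 14 - 3p and Qs = 3p + 2.
Clearing the new market: 14 - 3p = 3p + 2, so p = 2 and Q = 8.
Expenditure moves from 3×5 = 15 to 2×8 = 16; change = +1.00.

+1.00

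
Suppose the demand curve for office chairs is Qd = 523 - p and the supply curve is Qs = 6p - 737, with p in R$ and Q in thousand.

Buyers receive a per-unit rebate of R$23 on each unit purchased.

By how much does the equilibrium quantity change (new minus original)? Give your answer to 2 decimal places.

Before the shock: 523 - p = 6p - 737 ⇒ 1260 = 7p ⇒ p = 180, Q = 343.
Since buyers' out-of-pocket price is the market price minus the rebate, the effective demand curve becomes Qd = 546 - p.
Clearing the new market: 546 - p = 6p - 737, so p = 1283/7 ≈ 183.2857 and Q = 2539/7 ≈ 362.7143.
ΔQ = 362.7143 − 343 = +19.71.

+19.71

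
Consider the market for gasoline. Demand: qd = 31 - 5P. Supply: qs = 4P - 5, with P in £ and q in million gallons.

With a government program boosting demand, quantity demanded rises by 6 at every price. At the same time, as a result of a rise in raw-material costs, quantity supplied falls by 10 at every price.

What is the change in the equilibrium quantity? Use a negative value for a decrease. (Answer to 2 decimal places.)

Before the shock: 31 - 5P = 4P - 5 ⇒ 36 = 9P ⇒ P = 4, q = 11.
The shock moves the curves to qd = 37 - 5P and qs = 4P - 15.
Setting them equal: 37 - 5P = 4P - 15 → 52 = 9P, so P = 52/9 ≈ 5.7778 and q = 73/9 ≈ 8.1111.
Δq = 8.1111 − 11 = -2.89.

-2.89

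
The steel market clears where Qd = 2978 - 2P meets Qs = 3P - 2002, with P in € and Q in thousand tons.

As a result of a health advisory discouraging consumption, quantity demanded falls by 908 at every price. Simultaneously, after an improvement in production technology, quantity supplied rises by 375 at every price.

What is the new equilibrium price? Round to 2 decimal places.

Before the shock: 2978 - 2P = 3P - 2002 ⇒ 4980 = 5P ⇒ P = 996, Q = 986.
After the shift, demand is Qd = 2070 - 2P and supply is Qs = 3P - 1627.
Clearing the new market: 2070 - 2P = 3P - 1627, so P = 739.4 and Q = 591.2.

739.40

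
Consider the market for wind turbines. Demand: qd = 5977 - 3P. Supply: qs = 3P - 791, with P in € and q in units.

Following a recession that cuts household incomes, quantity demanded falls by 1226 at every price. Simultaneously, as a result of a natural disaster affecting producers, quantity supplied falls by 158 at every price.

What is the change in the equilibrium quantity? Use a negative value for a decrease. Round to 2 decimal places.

Solve the original market: 5977 - 3P = 3P - 791, hence P = 1128 and q = 2593.
With the change applied: demand qd = 4751 - 3P, supply qs = 3P - 949.
Equate the new curves: 4751 - 3P = 3P - 949, giving 5700 = 6P, P = 950, q = 1901.
Δq = 1901 − 2593 = -692.00.

-692.00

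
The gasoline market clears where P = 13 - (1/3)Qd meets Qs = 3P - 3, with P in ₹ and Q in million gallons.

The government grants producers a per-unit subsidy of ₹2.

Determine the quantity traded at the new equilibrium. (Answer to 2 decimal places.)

Initially, 39 - 3P = 3P - 3, so 42 = 6P and P = 7, Q = 18.
Since sellers receive the price plus the subsidy, the effective supply curve becomes Qs = 3P + 3.
Setting them equal: 39 - 3P = 3P + 3 → 36 = 6P, so P = 6 and Q = 21.

21.00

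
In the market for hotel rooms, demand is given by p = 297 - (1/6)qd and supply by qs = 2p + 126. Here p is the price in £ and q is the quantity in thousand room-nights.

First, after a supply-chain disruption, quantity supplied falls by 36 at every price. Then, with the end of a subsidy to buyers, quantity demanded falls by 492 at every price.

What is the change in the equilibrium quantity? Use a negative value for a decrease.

Before the shock: 1782 - 6p = 2p + 126 ⇒ 1656 = 8p ⇒ p = 207, q = 540.
The shock moves the curves to qd = 1290 - 6p and qs = 2p + 90.
New equilibrium: 1290 - 6p = 2p + 90 ⇒ 1200 = 8p ⇒ p = 150, q = 390.
Δq = 390 − 540 = -150.

-150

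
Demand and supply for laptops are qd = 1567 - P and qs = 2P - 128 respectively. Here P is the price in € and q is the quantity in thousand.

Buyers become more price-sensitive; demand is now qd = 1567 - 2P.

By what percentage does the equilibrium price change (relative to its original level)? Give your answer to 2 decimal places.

-25.00

Original equilibrium: 1567 - P = 2P - 128 gives 1695 = 3P, so P = 565 and q = 1002.
The shock moves the curves to qd = 1567 - 2P and qs = 2P - 128.
Clearing the new market: 1567 - 2P = 2P - 128, so P = 423.75 and q = 719.5.
%ΔP = (423.75 − 565) / 565 × 100 = -25.00%.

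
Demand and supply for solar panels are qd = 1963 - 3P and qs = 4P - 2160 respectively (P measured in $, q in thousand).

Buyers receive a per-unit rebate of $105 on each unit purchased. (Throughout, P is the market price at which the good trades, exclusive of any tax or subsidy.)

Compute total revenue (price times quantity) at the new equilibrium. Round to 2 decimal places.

Initially, 1963 - 3P = 4P - 2160, so 4123 = 7P and P = 589, q = 196.
Since buyers' out-of-pocket price is the market price minus the rebate, the effective demand curve becomes qd = 2278 - 3P.
New equilibrium: 2278 - 3P = 4P - 2160 ⇒ 4438 = 7P ⇒ P = 634, q = 376.
New expenditure = 634 × 376 = 238384.00.

238384.00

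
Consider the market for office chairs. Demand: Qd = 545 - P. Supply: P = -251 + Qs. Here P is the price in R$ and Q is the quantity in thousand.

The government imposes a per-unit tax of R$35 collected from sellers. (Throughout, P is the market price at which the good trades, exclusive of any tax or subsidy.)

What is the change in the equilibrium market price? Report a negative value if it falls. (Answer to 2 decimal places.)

+17.50

Solve the original market: 545 - P = P + 251, hence P = 147 and Q = 398.
Since sellers keep the price net of the tax, the effective supply curve becomes Qs = P + 216.
Clearing the new market: 545 - P = P + 216, so P = 164.5 and Q = 380.5.
ΔP = 164.5 − 147 = +17.50.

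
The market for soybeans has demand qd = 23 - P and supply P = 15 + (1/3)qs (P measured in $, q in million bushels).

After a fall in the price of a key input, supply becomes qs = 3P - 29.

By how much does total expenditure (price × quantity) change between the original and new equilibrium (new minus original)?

+28

Solve the original market: 23 - P = 3P - 45, hence P = 17 and q = 6.
The new curves are qd = 23 - P (demand) and qs = 3P - 29 (supply).
New equilibrium: 23 - P = 3P - 29 ⇒ 52 = 4P ⇒ P = 13, q = 10.
Expenditure moves from 17×6 = 102 to 13×10 = 130; change = +28.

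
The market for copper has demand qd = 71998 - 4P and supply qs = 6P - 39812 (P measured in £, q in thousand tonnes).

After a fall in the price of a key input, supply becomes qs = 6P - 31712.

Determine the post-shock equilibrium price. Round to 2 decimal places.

10371.00

Initially, 71998 - 4P = 6P - 39812, so 111810 = 10P and P = 11181, q = 27274.
With the change applied: demand qd = 71998 - 4P, supply qs = 6P - 31712.
Equate the new curves: 71998 - 4P = 6P - 31712, giving 103710 = 10P, P = 10371, q = 30514.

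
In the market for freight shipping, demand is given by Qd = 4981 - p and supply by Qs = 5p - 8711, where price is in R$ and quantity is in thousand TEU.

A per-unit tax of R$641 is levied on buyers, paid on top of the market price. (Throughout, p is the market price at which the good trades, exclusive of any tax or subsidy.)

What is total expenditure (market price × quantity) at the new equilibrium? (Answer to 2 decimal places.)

Original equilibrium: 4981 - p = 5p - 8711 gives 13692 = 6p, so p = 2282 and Q = 2699.
Since buyers pay the price plus the tax, the effective demand curve becomes Qd = 4340 - p.
Clearing the new market: 4340 - p = 5p - 8711, so p = 13051/6 ≈ 2175.1667 and Q = 12989/6 ≈ 2164.8333.
New expenditure = 2175.1667 × 2164.8333 = 4708873.31.

4708873.31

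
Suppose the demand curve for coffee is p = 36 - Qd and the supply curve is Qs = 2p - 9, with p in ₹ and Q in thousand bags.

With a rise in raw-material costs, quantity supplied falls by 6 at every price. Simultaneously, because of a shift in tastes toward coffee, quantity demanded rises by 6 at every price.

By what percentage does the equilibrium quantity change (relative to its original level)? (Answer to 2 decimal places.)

+9.52

Original equilibrium: 36 - p = 2p - 9 gives 45 = 3p, so p = 15 and Q = 21.
The shock moves the curves to Qd = 42 - p and Qs = 2p - 15.
Clearing the new market: 42 - p = 2p - 15, so p = 19 and Q = 23.
%ΔQ = (23 − 21) / 21 × 100 = +9.52%.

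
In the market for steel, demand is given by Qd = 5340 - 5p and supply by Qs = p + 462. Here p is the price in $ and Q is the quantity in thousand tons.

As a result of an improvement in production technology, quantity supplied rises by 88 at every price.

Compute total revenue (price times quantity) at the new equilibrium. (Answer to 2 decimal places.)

Initially, 5340 - 5p = p + 462, so 4878 = 6p and p = 813, Q = 1275.
The shock moves the curves to Qd = 5340 - 5p and Qs = p + 550.
New equilibrium: 5340 - 5p = p + 550 ⇒ 4790 = 6p ⇒ p = 2395/3 ≈ 798.3333, Q = 4045/3 ≈ 1348.3333.
New expenditure = 798.3333 × 1348.3333 = 1076419.44.

1076419.44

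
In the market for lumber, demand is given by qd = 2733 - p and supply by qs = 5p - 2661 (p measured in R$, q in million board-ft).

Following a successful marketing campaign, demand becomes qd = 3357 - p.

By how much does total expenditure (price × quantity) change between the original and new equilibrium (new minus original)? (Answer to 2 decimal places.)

Before the shock: 2733 - p = 5p - 2661 ⇒ 5394 = 6p ⇒ p = 899, q = 1834.
The new curves are qd = 3357 - p (demand) and qs = 5p - 2661 (supply).
Equate the new curves: 3357 - p = 5p - 2661, giving 6018 = 6p, p = 1003, q = 2354.
Expenditure moves from 899×1834 = 1648766 to 1003×2354 = 2361062; change = +712296.00.

+712296.00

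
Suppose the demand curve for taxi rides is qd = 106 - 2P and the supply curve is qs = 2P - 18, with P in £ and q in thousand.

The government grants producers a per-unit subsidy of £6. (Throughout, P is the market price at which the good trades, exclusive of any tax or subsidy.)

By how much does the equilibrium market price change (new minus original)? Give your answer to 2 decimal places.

Original equilibrium: 106 - 2P = 2P - 18 gives 124 = 4P, so P = 31 and q = 44.
Since sellers receive the price plus the subsidy, the effective supply curve becomes qs = 2P - 6.
New equilibrium: 106 - 2P = 2P - 6 ⇒ 112 = 4P ⇒ P = 28, q = 50.
ΔP = 28 − 31 = -3.00.

-3.00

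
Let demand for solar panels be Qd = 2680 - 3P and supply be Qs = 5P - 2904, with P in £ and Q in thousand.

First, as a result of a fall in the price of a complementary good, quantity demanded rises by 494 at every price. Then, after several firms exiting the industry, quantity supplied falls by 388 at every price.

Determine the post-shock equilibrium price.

Solve the original market: 2680 - 3P = 5P - 2904, hence P = 698 and Q = 586.
After the shift, demand is Qd = 3174 - 3P and supply is Qs = 5P - 3292.
New equilibrium: 3174 - 3P = 5P - 3292 ⇒ 6466 = 8P ⇒ P = 808.25, Q = 749.25.

808.25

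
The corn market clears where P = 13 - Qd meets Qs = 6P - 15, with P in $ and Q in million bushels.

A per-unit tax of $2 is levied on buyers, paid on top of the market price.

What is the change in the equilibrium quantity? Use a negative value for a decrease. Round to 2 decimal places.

-1.71

Initially, 13 - P = 6P - 15, so 28 = 7P and P = 4, Q = 9.
Since buyers pay the price plus the tax, the effective demand curve becomes Qd = 11 - P.
Clearing the new market: 11 - P = 6P - 15, so P = 26/7 ≈ 3.7143 and Q = 51/7 ≈ 7.2857.
ΔQ = 7.2857 − 9 = -1.71.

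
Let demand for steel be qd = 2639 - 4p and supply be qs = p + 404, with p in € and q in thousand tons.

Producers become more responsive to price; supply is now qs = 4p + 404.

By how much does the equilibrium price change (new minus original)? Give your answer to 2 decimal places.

-167.63

Initially, 2639 - 4p = p + 404, so 2235 = 5p and p = 447, q = 851.
The shock moves the curves to qd = 2639 - 4p and qs = 4p + 404.
Setting them equal: 2639 - 4p = 4p + 404 → 2235 = 8p, so p = 279.375 and q = 1521.5.
Δp = 279.375 − 447 = -167.63.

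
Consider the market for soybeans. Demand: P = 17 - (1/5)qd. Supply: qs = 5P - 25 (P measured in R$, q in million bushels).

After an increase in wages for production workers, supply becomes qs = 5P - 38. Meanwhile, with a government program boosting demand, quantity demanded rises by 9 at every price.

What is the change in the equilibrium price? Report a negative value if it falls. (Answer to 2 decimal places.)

Solve the original market: 85 - 5P = 5P - 25, hence P = 11 and q = 30.
With the change applied: demand qd = 94 - 5P, supply qs = 5P - 38.
Clearing the new market: 94 - 5P = 5P - 38, so P = 13.2 and q = 28.
ΔP = 13.2 − 11 = +2.20.

+2.20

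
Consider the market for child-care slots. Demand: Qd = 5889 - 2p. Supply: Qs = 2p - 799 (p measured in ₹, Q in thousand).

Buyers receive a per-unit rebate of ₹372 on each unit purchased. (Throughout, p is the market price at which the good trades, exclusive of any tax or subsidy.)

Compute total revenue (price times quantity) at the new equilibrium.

5419786

Original equilibrium: 5889 - 2p = 2p - 799 gives 6688 = 4p, so p = 1672 and Q = 2545.
Since buyers' out-of-pocket price is the market price minus the rebate, the effective demand curve becomes Qd = 6633 - 2p.
New equilibrium: 6633 - 2p = 2p - 799 ⇒ 7432 = 4p ⇒ p = 1858, Q = 2917.
New expenditure = 1858 × 2917 = 5419786.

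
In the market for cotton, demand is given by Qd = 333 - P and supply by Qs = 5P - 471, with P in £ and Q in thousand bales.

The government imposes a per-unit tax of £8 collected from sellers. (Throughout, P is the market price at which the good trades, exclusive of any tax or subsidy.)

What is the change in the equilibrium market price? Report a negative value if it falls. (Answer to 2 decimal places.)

+6.67

Before the shock: 333 - P = 5P - 471 ⇒ 804 = 6P ⇒ P = 134, Q = 199.
Since sellers keep the price net of the tax, the effective supply curve becomes Qs = 5P - 511.
Equate the new curves: 333 - P = 5P - 511, giving 844 = 6P, P = 422/3 ≈ 140.6667, Q = 577/3 ≈ 192.3333.
ΔP = 140.6667 − 134 = +6.67.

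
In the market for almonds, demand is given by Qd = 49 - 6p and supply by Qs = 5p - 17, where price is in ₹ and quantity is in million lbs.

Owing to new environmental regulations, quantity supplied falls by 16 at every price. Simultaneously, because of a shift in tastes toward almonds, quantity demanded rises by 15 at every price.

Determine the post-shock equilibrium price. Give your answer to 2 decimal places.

Original equilibrium: 49 - 6p = 5p - 17 gives 66 = 11p, so p = 6 and Q = 13.
The shock moves the curves to Qd = 64 - 6p and Qs = 5p - 33.
Clearing the new market: 64 - 6p = 5p - 33, so p = 97/11 ≈ 8.8182 and Q = 122/11 ≈ 11.0909.

8.82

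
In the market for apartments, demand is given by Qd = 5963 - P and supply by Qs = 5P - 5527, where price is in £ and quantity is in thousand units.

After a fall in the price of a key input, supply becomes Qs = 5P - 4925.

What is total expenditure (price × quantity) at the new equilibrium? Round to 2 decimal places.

Initially, 5963 - P = 5P - 5527, so 11490 = 6P and P = 1915, Q = 4048.
With the change applied: demand Qd = 5963 - P, supply Qs = 5P - 4925.
Clearing the new market: 5963 - P = 5P - 4925, so P = 5444/3 ≈ 1814.6667 and Q = 12445/3 ≈ 4148.3333.
New expenditure = 1814.6667 × 4148.3333 = 7527842.22.

7527842.22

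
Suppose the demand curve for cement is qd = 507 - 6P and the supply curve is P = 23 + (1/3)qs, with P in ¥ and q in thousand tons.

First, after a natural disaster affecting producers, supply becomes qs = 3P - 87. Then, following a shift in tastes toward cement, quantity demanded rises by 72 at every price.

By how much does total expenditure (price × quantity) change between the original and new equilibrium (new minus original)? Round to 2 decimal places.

+2118.00

Solve the original market: 507 - 6P = 3P - 69, hence P = 64 and q = 123.
The new curves are qd = 579 - 6P (demand) and qs = 3P - 87 (supply).
Equate the new curves: 579 - 6P = 3P - 87, giving 666 = 9P, P = 74, q = 135.
Expenditure moves from 64×123 = 7872 to 74×135 = 9990; change = +2118.00.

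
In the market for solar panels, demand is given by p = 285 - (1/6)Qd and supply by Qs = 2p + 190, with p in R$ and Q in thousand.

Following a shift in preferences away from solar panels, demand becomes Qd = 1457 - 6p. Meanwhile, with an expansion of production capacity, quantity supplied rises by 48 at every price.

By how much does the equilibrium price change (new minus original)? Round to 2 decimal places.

-37.63

Before the shock: 1710 - 6p = 2p + 190 ⇒ 1520 = 8p ⇒ p = 190, Q = 570.
After the shift, demand is Qd = 1457 - 6p and supply is Qs = 2p + 238.
Equate the new curves: 1457 - 6p = 2p + 238, giving 1219 = 8p, p = 152.375, Q = 542.75.
Δp = 152.375 − 190 = -37.63.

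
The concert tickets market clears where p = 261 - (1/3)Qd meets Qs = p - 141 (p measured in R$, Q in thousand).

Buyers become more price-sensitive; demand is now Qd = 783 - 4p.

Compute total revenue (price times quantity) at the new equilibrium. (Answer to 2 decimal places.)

8094.24

Solve the original market: 783 - 3p = p - 141, hence p = 231 and Q = 90.
The new curves are Qd = 783 - 4p (demand) and Qs = p - 141 (supply).
New equilibrium: 783 - 4p = p - 141 ⇒ 924 = 5p ⇒ p = 184.8, Q = 43.8.
New expenditure = 184.8 × 43.8 = 8094.24.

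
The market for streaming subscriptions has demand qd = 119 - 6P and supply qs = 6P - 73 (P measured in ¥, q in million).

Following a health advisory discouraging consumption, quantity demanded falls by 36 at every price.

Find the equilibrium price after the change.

13

Initially, 119 - 6P = 6P - 73, so 192 = 12P and P = 16, q = 23.
The shock moves the curves to qd = 83 - 6P and qs = 6P - 73.
Setting them equal: 83 - 6P = 6P - 73 → 156 = 12P, so P = 13 and q = 5.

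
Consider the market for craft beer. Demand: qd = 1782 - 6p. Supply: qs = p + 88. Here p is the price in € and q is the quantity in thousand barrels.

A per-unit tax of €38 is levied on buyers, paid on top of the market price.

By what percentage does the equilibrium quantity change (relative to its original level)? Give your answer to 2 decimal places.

-9.87

Initially, 1782 - 6p = p + 88, so 1694 = 7p and p = 242, q = 330.
Since buyers pay the price plus the tax, the effective demand curve becomes qd = 1554 - 6p.
Clearing the new market: 1554 - 6p = p + 88, so p = 1466/7 ≈ 209.4286 and q = 2082/7 ≈ 297.4286.
%Δq = (297.4286 − 330) / 330 × 100 = -9.87%.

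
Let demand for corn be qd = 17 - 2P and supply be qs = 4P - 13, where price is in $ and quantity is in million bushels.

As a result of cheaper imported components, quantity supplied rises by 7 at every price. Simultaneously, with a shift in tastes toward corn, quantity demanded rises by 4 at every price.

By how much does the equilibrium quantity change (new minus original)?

Before the shock: 17 - 2P = 4P - 13 ⇒ 30 = 6P ⇒ P = 5, q = 7.
The new curves are qd = 21 - 2P (demand) and qs = 4P - 6 (supply).
Setting them equal: 21 - 2P = 4P - 6 → 27 = 6P, so P = 4.5 and q = 12.
Δq = 12 − 7 = +5.

+5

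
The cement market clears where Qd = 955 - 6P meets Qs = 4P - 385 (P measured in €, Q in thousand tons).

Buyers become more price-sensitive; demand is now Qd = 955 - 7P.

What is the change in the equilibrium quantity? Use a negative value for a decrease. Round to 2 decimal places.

-48.73

Before the shock: 955 - 6P = 4P - 385 ⇒ 1340 = 10P ⇒ P = 134, Q = 151.
With the change applied: demand Qd = 955 - 7P, supply Qs = 4P - 385.
Clearing the new market: 955 - 7P = 4P - 385, so P = 1340/11 ≈ 121.8182 and Q = 1125/11 ≈ 102.2727.
ΔQ = 102.2727 − 151 = -48.73.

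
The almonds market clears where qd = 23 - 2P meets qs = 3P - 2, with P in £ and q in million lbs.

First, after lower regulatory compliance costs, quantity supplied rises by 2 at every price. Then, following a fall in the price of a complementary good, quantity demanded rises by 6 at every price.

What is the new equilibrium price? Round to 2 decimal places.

5.80

Before the shock: 23 - 2P = 3P - 2 ⇒ 25 = 5P ⇒ P = 5, q = 13.
With the change applied: demand qd = 29 - 2P, supply qs = 3P.
Equate the new curves: 29 - 2P = 3P, giving 29 = 5P, P = 5.8, q = 17.4.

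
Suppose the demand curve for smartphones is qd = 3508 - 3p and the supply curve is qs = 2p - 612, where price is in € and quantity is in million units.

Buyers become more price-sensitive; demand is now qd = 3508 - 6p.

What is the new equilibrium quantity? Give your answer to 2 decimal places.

Before the shock: 3508 - 3p = 2p - 612 ⇒ 4120 = 5p ⇒ p = 824, q = 1036.
With the change applied: demand qd = 3508 - 6p, supply qs = 2p - 612.
New equilibrium: 3508 - 6p = 2p - 612 ⇒ 4120 = 8p ⇒ p = 515, q = 418.

418.00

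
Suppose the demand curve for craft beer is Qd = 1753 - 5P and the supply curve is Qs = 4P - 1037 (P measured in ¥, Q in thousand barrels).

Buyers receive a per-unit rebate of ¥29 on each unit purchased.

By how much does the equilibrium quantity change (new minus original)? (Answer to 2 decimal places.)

+64.44

Before the shock: 1753 - 5P = 4P - 1037 ⇒ 2790 = 9P ⇒ P = 310, Q = 203.
Since buyers' out-of-pocket price is the market price minus the rebate, the effective demand curve becomes Qd = 1898 - 5P.
Equate the new curves: 1898 - 5P = 4P - 1037, giving 2935 = 9P, P = 2935/9 ≈ 326.1111, Q = 2407/9 ≈ 267.4444.
ΔQ = 267.4444 − 203 = +64.44.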